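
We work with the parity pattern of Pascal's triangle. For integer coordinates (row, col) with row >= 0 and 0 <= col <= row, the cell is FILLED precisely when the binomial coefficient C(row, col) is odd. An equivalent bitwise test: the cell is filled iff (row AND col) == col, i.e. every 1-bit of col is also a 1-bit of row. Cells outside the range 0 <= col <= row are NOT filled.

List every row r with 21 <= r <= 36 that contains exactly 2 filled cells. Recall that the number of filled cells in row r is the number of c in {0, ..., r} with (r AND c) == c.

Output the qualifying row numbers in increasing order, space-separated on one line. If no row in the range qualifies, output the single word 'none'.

Answer: 32

Derivation:
Row r has 2^popcount(r) filled cells, so we need popcount(r) = log2(2) = 1.
Scan r = 21..36 and keep those with exactly 1 one-bits:
r=21=10101 popcount=3 -> skip
r=22=10110 popcount=3 -> skip
r=23=10111 popcount=4 -> skip
r=24=11000 popcount=2 -> skip
r=25=11001 popcount=3 -> skip
r=26=11010 popcount=3 -> skip
r=27=11011 popcount=4 -> skip
r=28=11100 popcount=3 -> skip
r=29=11101 popcount=4 -> skip
r=30=11110 popcount=4 -> skip
r=31=11111 popcount=5 -> skip
r=32=100000 popcount=1 -> KEEP
r=33=100001 popcount=2 -> skip
r=34=100010 popcount=2 -> skip
r=35=100011 popcount=3 -> skip
r=36=100100 popcount=2 -> skip
Kept rows: 32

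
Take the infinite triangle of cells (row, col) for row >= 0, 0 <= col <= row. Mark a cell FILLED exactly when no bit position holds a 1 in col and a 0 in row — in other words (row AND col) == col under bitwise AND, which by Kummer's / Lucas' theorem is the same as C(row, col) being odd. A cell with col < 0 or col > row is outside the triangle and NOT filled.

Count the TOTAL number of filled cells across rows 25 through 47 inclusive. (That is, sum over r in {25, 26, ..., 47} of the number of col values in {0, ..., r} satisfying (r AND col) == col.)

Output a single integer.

Answer: 266

Derivation:
r25=11001 pc3: +8 =8
r26=11010 pc3: +8 =16
r27=11011 pc4: +16 =32
r28=11100 pc3: +8 =40
r29=11101 pc4: +16 =56
r30=11110 pc4: +16 =72
r31=11111 pc5: +32 =104
r32=100000 pc1: +2 =106
r33=100001 pc2: +4 =110
r34=100010 pc2: +4 =114
r35=100011 pc3: +8 =122
r36=100100 pc2: +4 =126
r37=100101 pc3: +8 =134
r38=100110 pc3: +8 =142
r39=100111 pc4: +16 =158
r40=101000 pc2: +4 =162
r41=101001 pc3: +8 =170
r42=101010 pc3: +8 =178
r43=101011 pc4: +16 =194
r44=101100 pc3: +8 =202
r45=101101 pc4: +16 =218
r46=101110 pc4: +16 =234
r47=101111 pc5: +32 =266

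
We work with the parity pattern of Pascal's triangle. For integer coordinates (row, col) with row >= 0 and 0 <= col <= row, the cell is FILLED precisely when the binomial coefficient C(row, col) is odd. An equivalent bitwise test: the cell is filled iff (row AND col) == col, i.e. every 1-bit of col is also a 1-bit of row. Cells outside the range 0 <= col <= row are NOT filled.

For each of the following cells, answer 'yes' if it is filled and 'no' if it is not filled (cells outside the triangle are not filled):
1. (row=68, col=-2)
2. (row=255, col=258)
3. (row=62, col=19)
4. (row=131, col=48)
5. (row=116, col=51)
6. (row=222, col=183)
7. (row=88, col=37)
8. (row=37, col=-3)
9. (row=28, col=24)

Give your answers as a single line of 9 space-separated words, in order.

Answer: no no no no no no no no yes

Derivation:
(68,-2): col outside [0, 68] -> not filled
(255,258): col outside [0, 255] -> not filled
(62,19): row=0b111110, col=0b10011, row AND col = 0b10010 = 18; 18 != 19 -> empty
(131,48): row=0b10000011, col=0b110000, row AND col = 0b0 = 0; 0 != 48 -> empty
(116,51): row=0b1110100, col=0b110011, row AND col = 0b110000 = 48; 48 != 51 -> empty
(222,183): row=0b11011110, col=0b10110111, row AND col = 0b10010110 = 150; 150 != 183 -> empty
(88,37): row=0b1011000, col=0b100101, row AND col = 0b0 = 0; 0 != 37 -> empty
(37,-3): col outside [0, 37] -> not filled
(28,24): row=0b11100, col=0b11000, row AND col = 0b11000 = 24; 24 == 24 -> filled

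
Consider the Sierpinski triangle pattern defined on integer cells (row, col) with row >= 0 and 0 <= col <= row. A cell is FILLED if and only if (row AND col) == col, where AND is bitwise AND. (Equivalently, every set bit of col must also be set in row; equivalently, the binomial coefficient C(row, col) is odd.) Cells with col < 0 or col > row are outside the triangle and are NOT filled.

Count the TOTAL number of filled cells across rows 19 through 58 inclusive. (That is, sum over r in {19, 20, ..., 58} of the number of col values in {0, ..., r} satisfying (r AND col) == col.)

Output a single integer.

Answer: 462

Derivation:
r19=10011 pc3: +8 =8
r20=10100 pc2: +4 =12
r21=10101 pc3: +8 =20
r22=10110 pc3: +8 =28
r23=10111 pc4: +16 =44
r24=11000 pc2: +4 =48
r25=11001 pc3: +8 =56
r26=11010 pc3: +8 =64
r27=11011 pc4: +16 =80
r28=11100 pc3: +8 =88
r29=11101 pc4: +16 =104
r30=11110 pc4: +16 =120
r31=11111 pc5: +32 =152
r32=100000 pc1: +2 =154
r33=100001 pc2: +4 =158
r34=100010 pc2: +4 =162
r35=100011 pc3: +8 =170
r36=100100 pc2: +4 =174
r37=100101 pc3: +8 =182
r38=100110 pc3: +8 =190
r39=100111 pc4: +16 =206
r40=101000 pc2: +4 =210
r41=101001 pc3: +8 =218
r42=101010 pc3: +8 =226
r43=101011 pc4: +16 =242
r44=101100 pc3: +8 =250
r45=101101 pc4: +16 =266
r46=101110 pc4: +16 =282
r47=101111 pc5: +32 =314
r48=110000 pc2: +4 =318
r49=110001 pc3: +8 =326
r50=110010 pc3: +8 =334
r51=110011 pc4: +16 =350
r52=110100 pc3: +8 =358
r53=110101 pc4: +16 =374
r54=110110 pc4: +16 =390
r55=110111 pc5: +32 =422
r56=111000 pc3: +8 =430
r57=111001 pc4: +16 =446
r58=111010 pc4: +16 =462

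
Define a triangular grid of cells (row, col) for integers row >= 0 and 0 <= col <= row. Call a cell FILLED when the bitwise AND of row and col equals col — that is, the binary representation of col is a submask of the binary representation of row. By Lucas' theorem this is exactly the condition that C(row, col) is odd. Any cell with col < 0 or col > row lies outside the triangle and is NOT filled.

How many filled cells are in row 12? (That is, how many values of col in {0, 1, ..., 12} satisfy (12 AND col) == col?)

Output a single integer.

Answer: 4

Derivation:
12 in binary = 1100
popcount(12) = number of 1-bits in 1100 = 2
A col c satisfies (12 AND c) == c iff every set bit of c is also set in 12; each of the 2 set bits of 12 can independently be on or off in c.
count = 2^2 = 4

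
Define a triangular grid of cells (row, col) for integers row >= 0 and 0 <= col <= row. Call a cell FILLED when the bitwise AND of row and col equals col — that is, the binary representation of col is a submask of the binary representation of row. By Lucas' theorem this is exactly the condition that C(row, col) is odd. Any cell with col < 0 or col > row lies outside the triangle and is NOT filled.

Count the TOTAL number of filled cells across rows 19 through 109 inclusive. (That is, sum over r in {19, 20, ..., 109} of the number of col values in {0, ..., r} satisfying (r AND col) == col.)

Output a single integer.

Answer: 1352

Derivation:
r19=10011 pc3: +8 =8
r20=10100 pc2: +4 =12
r21=10101 pc3: +8 =20
r22=10110 pc3: +8 =28
r23=10111 pc4: +16 =44
r24=11000 pc2: +4 =48
r25=11001 pc3: +8 =56
r26=11010 pc3: +8 =64
r27=11011 pc4: +16 =80
r28=11100 pc3: +8 =88
r29=11101 pc4: +16 =104
r30=11110 pc4: +16 =120
r31=11111 pc5: +32 =152
r32=100000 pc1: +2 =154
r33=100001 pc2: +4 =158
r34=100010 pc2: +4 =162
r35=100011 pc3: +8 =170
r36=100100 pc2: +4 =174
r37=100101 pc3: +8 =182
r38=100110 pc3: +8 =190
r39=100111 pc4: +16 =206
r40=101000 pc2: +4 =210
r41=101001 pc3: +8 =218
r42=101010 pc3: +8 =226
r43=101011 pc4: +16 =242
r44=101100 pc3: +8 =250
r45=101101 pc4: +16 =266
r46=101110 pc4: +16 =282
r47=101111 pc5: +32 =314
r48=110000 pc2: +4 =318
r49=110001 pc3: +8 =326
r50=110010 pc3: +8 =334
r51=110011 pc4: +16 =350
r52=110100 pc3: +8 =358
r53=110101 pc4: +16 =374
r54=110110 pc4: +16 =390
r55=110111 pc5: +32 =422
r56=111000 pc3: +8 =430
r57=111001 pc4: +16 =446
r58=111010 pc4: +16 =462
r59=111011 pc5: +32 =494
r60=111100 pc4: +16 =510
r61=111101 pc5: +32 =542
r62=111110 pc5: +32 =574
r63=111111 pc6: +64 =638
r64=1000000 pc1: +2 =640
r65=1000001 pc2: +4 =644
r66=1000010 pc2: +4 =648
r67=1000011 pc3: +8 =656
r68=1000100 pc2: +4 =660
r69=1000101 pc3: +8 =668
r70=1000110 pc3: +8 =676
r71=1000111 pc4: +16 =692
r72=1001000 pc2: +4 =696
r73=1001001 pc3: +8 =704
r74=1001010 pc3: +8 =712
r75=1001011 pc4: +16 =728
r76=1001100 pc3: +8 =736
r77=1001101 pc4: +16 =752
r78=1001110 pc4: +16 =768
r79=1001111 pc5: +32 =800
r80=1010000 pc2: +4 =804
r81=1010001 pc3: +8 =812
r82=1010010 pc3: +8 =820
r83=1010011 pc4: +16 =836
r84=1010100 pc3: +8 =844
r85=1010101 pc4: +16 =860
r86=1010110 pc4: +16 =876
r87=1010111 pc5: +32 =908
r88=1011000 pc3: +8 =916
r89=1011001 pc4: +16 =932
r90=1011010 pc4: +16 =948
r91=1011011 pc5: +32 =980
r92=1011100 pc4: +16 =996
r93=1011101 pc5: +32 =1028
r94=1011110 pc5: +32 =1060
r95=1011111 pc6: +64 =1124
r96=1100000 pc2: +4 =1128
r97=1100001 pc3: +8 =1136
r98=1100010 pc3: +8 =1144
r99=1100011 pc4: +16 =1160
r100=1100100 pc3: +8 =1168
r101=1100101 pc4: +16 =1184
r102=1100110 pc4: +16 =1200
r103=1100111 pc5: +32 =1232
r104=1101000 pc3: +8 =1240
r105=1101001 pc4: +16 =1256
r106=1101010 pc4: +16 =1272
r107=1101011 pc5: +32 =1304
r108=1101100 pc4: +16 =1320
r109=1101101 pc5: +32 =1352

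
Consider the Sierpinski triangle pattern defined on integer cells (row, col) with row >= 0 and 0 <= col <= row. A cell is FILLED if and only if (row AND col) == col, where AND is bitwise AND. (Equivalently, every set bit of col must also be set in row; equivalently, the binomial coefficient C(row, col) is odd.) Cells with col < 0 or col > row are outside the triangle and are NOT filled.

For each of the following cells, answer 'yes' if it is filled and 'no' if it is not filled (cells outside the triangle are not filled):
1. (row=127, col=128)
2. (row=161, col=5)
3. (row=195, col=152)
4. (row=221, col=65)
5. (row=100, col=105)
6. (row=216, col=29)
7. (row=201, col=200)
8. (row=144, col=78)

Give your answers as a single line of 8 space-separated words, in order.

Answer: no no no yes no no yes no

Derivation:
(127,128): col outside [0, 127] -> not filled
(161,5): row=0b10100001, col=0b101, row AND col = 0b1 = 1; 1 != 5 -> empty
(195,152): row=0b11000011, col=0b10011000, row AND col = 0b10000000 = 128; 128 != 152 -> empty
(221,65): row=0b11011101, col=0b1000001, row AND col = 0b1000001 = 65; 65 == 65 -> filled
(100,105): col outside [0, 100] -> not filled
(216,29): row=0b11011000, col=0b11101, row AND col = 0b11000 = 24; 24 != 29 -> empty
(201,200): row=0b11001001, col=0b11001000, row AND col = 0b11001000 = 200; 200 == 200 -> filled
(144,78): row=0b10010000, col=0b1001110, row AND col = 0b0 = 0; 0 != 78 -> empty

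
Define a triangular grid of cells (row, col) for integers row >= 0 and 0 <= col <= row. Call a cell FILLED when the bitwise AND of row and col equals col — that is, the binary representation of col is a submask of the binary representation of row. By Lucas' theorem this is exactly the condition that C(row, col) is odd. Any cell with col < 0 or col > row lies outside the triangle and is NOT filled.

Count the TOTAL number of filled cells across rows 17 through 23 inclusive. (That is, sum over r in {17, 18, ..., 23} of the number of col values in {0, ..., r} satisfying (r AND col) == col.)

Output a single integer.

r17=10001 pc2: +4 =4
r18=10010 pc2: +4 =8
r19=10011 pc3: +8 =16
r20=10100 pc2: +4 =20
r21=10101 pc3: +8 =28
r22=10110 pc3: +8 =36
r23=10111 pc4: +16 =52

Answer: 52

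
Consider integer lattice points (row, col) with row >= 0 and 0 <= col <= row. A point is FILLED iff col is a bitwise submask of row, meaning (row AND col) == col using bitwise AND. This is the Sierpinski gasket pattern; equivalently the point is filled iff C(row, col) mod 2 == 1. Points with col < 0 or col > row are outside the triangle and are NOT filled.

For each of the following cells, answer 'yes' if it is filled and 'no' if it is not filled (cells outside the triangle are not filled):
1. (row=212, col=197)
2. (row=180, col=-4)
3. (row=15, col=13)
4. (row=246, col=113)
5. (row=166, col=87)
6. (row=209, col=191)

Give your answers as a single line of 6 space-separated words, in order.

Answer: no no yes no no no

Derivation:
(212,197): row=0b11010100, col=0b11000101, row AND col = 0b11000100 = 196; 196 != 197 -> empty
(180,-4): col outside [0, 180] -> not filled
(15,13): row=0b1111, col=0b1101, row AND col = 0b1101 = 13; 13 == 13 -> filled
(246,113): row=0b11110110, col=0b1110001, row AND col = 0b1110000 = 112; 112 != 113 -> empty
(166,87): row=0b10100110, col=0b1010111, row AND col = 0b110 = 6; 6 != 87 -> empty
(209,191): row=0b11010001, col=0b10111111, row AND col = 0b10010001 = 145; 145 != 191 -> empty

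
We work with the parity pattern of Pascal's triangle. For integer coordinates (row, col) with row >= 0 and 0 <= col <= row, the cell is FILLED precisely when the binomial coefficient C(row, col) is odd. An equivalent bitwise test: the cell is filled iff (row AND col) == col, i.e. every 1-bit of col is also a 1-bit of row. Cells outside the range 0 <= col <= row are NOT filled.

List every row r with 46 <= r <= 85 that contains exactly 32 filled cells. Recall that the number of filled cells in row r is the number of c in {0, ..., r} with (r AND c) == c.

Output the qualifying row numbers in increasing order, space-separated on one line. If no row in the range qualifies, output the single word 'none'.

Answer: 47 55 59 61 62 79

Derivation:
Row r has 2^popcount(r) filled cells, so we need popcount(r) = log2(32) = 5.
Scan r = 46..85 and keep those with exactly 5 one-bits:
r=46=101110 popcount=4 -> skip
r=47=101111 popcount=5 -> KEEP
r=48=110000 popcount=2 -> skip
r=49=110001 popcount=3 -> skip
r=50=110010 popcount=3 -> skip
r=51=110011 popcount=4 -> skip
r=52=110100 popcount=3 -> skip
r=53=110101 popcount=4 -> skip
r=54=110110 popcount=4 -> skip
r=55=110111 popcount=5 -> KEEP
r=56=111000 popcount=3 -> skip
r=57=111001 popcount=4 -> skip
r=58=111010 popcount=4 -> skip
r=59=111011 popcount=5 -> KEEP
r=60=111100 popcount=4 -> skip
r=61=111101 popcount=5 -> KEEP
r=62=111110 popcount=5 -> KEEP
r=63=111111 popcount=6 -> skip
r=64=1000000 popcount=1 -> skip
r=65=1000001 popcount=2 -> skip
r=66=1000010 popcount=2 -> skip
r=67=1000011 popcount=3 -> skip
r=68=1000100 popcount=2 -> skip
r=69=1000101 popcount=3 -> skip
r=70=1000110 popcount=3 -> skip
r=71=1000111 popcount=4 -> skip
r=72=1001000 popcount=2 -> skip
r=73=1001001 popcount=3 -> skip
r=74=1001010 popcount=3 -> skip
r=75=1001011 popcount=4 -> skip
r=76=1001100 popcount=3 -> skip
r=77=1001101 popcount=4 -> skip
r=78=1001110 popcount=4 -> skip
r=79=1001111 popcount=5 -> KEEP
r=80=1010000 popcount=2 -> skip
r=81=1010001 popcount=3 -> skip
r=82=1010010 popcount=3 -> skip
r=83=1010011 popcount=4 -> skip
r=84=1010100 popcount=3 -> skip
r=85=1010101 popcount=4 -> skip
Kept rows: 47 55 59 61 62 79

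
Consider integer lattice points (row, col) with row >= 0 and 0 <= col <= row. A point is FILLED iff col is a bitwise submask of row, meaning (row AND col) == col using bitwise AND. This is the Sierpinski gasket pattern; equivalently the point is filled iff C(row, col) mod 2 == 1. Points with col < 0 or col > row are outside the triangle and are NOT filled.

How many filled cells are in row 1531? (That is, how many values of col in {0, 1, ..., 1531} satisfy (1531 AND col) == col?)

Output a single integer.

1531 in binary = 10111111011
popcount(1531) = number of 1-bits in 10111111011 = 9
A col c satisfies (1531 AND c) == c iff every set bit of c is also set in 1531; each of the 9 set bits of 1531 can independently be on or off in c.
count = 2^9 = 512

Answer: 512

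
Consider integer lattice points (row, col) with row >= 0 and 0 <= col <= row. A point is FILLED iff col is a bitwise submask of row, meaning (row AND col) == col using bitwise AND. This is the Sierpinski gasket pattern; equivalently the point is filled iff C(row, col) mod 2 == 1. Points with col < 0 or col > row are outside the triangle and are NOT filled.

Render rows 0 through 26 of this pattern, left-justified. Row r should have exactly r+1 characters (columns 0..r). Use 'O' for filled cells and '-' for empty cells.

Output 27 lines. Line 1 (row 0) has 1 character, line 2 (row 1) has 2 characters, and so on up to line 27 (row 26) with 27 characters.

Answer: O
OO
O-O
OOOO
O---O
OO--OO
O-O-O-O
OOOOOOOO
O-------O
OO------OO
O-O-----O-O
OOOO----OOOO
O---O---O---O
OO--OO--OO--OO
O-O-O-O-O-O-O-O
OOOOOOOOOOOOOOOO
O---------------O
OO--------------OO
O-O-------------O-O
OOOO------------OOOO
O---O-----------O---O
OO--OO----------OO--OO
O-O-O-O---------O-O-O-O
OOOOOOOO--------OOOOOOOO
O-------O-------O-------O
OO------OO------OO------OO
O-O-----O-O-----O-O-----O-O

Derivation:
r0=0: O
r1=1: OO
r2=10: O-O
r3=11: OOOO
r4=100: O---O
r5=101: OO--OO
r6=110: O-O-O-O
r7=111: OOOOOOOO
r8=1000: O-------O
r9=1001: OO------OO
r10=1010: O-O-----O-O
r11=1011: OOOO----OOOO
r12=1100: O---O---O---O
r13=1101: OO--OO--OO--OO
r14=1110: O-O-O-O-O-O-O-O
r15=1111: OOOOOOOOOOOOOOOO
r16=10000: O---------------O
r17=10001: OO--------------OO
r18=10010: O-O-------------O-O
r19=10011: OOOO------------OOOO
r20=10100: O---O-----------O---O
r21=10101: OO--OO----------OO--OO
r22=10110: O-O-O-O---------O-O-O-O
r23=10111: OOOOOOOO--------OOOOOOOO
r24=11000: O-------O-------O-------O
r25=11001: OO------OO------OO------OO
r26=11010: O-O-----O-O-----O-O-----O-O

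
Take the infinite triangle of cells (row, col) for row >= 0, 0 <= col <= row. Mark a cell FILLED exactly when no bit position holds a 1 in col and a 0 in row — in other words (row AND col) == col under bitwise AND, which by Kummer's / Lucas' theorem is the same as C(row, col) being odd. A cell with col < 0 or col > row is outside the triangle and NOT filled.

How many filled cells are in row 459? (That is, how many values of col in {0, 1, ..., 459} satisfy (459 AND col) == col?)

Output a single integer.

Answer: 64

Derivation:
459 in binary = 111001011
popcount(459) = number of 1-bits in 111001011 = 6
A col c satisfies (459 AND c) == c iff every set bit of c is also set in 459; each of the 6 set bits of 459 can independently be on or off in c.
count = 2^6 = 64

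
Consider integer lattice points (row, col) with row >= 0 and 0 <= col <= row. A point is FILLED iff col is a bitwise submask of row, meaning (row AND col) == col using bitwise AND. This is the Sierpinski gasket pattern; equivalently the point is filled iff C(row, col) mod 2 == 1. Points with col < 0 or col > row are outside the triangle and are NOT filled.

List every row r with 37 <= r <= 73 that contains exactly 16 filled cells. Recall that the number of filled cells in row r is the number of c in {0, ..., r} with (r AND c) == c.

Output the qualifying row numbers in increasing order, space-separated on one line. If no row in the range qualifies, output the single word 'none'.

Row r has 2^popcount(r) filled cells, so we need popcount(r) = log2(16) = 4.
Scan r = 37..73 and keep those with exactly 4 one-bits:
r=37=100101 popcount=3 -> skip
r=38=100110 popcount=3 -> skip
r=39=100111 popcount=4 -> KEEP
r=40=101000 popcount=2 -> skip
r=41=101001 popcount=3 -> skip
r=42=101010 popcount=3 -> skip
r=43=101011 popcount=4 -> KEEP
r=44=101100 popcount=3 -> skip
r=45=101101 popcount=4 -> KEEP
r=46=101110 popcount=4 -> KEEP
r=47=101111 popcount=5 -> skip
r=48=110000 popcount=2 -> skip
r=49=110001 popcount=3 -> skip
r=50=110010 popcount=3 -> skip
r=51=110011 popcount=4 -> KEEP
r=52=110100 popcount=3 -> skip
r=53=110101 popcount=4 -> KEEP
r=54=110110 popcount=4 -> KEEP
r=55=110111 popcount=5 -> skip
r=56=111000 popcount=3 -> skip
r=57=111001 popcount=4 -> KEEP
r=58=111010 popcount=4 -> KEEP
r=59=111011 popcount=5 -> skip
r=60=111100 popcount=4 -> KEEP
r=61=111101 popcount=5 -> skip
r=62=111110 popcount=5 -> skip
r=63=111111 popcount=6 -> skip
r=64=1000000 popcount=1 -> skip
r=65=1000001 popcount=2 -> skip
r=66=1000010 popcount=2 -> skip
r=67=1000011 popcount=3 -> skip
r=68=1000100 popcount=2 -> skip
r=69=1000101 popcount=3 -> skip
r=70=1000110 popcount=3 -> skip
r=71=1000111 popcount=4 -> KEEP
r=72=1001000 popcount=2 -> skip
r=73=1001001 popcount=3 -> skip
Kept rows: 39 43 45 46 51 53 54 57 58 60 71

Answer: 39 43 45 46 51 53 54 57 58 60 71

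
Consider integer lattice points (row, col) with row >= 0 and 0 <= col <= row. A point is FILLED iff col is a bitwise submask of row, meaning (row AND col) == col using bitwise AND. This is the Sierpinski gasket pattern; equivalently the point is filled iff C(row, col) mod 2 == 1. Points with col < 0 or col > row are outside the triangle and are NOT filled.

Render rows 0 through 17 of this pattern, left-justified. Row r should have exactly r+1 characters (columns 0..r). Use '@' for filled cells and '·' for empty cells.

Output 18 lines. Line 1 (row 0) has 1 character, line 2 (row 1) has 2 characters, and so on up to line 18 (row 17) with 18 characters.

Answer: @
@@
@·@
@@@@
@···@
@@··@@
@·@·@·@
@@@@@@@@
@·······@
@@······@@
@·@·····@·@
@@@@····@@@@
@···@···@···@
@@··@@··@@··@@
@·@·@·@·@·@·@·@
@@@@@@@@@@@@@@@@
@···············@
@@··············@@

Derivation:
r0=0: @
r1=1: @@
r2=10: @·@
r3=11: @@@@
r4=100: @···@
r5=101: @@··@@
r6=110: @·@·@·@
r7=111: @@@@@@@@
r8=1000: @·······@
r9=1001: @@······@@
r10=1010: @·@·····@·@
r11=1011: @@@@····@@@@
r12=1100: @···@···@···@
r13=1101: @@··@@··@@··@@
r14=1110: @·@·@·@·@·@·@·@
r15=1111: @@@@@@@@@@@@@@@@
r16=10000: @···············@
r17=10001: @@··············@@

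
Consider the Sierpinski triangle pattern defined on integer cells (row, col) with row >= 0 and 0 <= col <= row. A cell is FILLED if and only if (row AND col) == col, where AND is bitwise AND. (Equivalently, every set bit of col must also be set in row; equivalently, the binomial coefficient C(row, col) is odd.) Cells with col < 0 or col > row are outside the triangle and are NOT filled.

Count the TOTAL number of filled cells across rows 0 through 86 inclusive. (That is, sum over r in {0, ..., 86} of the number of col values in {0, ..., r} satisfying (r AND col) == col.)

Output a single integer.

Answer: 967

Derivation:
r0=0 pc0: +1 =1
r1=1 pc1: +2 =3
r2=10 pc1: +2 =5
r3=11 pc2: +4 =9
r4=100 pc1: +2 =11
r5=101 pc2: +4 =15
r6=110 pc2: +4 =19
r7=111 pc3: +8 =27
r8=1000 pc1: +2 =29
r9=1001 pc2: +4 =33
r10=1010 pc2: +4 =37
r11=1011 pc3: +8 =45
r12=1100 pc2: +4 =49
r13=1101 pc3: +8 =57
r14=1110 pc3: +8 =65
r15=1111 pc4: +16 =81
r16=10000 pc1: +2 =83
r17=10001 pc2: +4 =87
r18=10010 pc2: +4 =91
r19=10011 pc3: +8 =99
r20=10100 pc2: +4 =103
r21=10101 pc3: +8 =111
r22=10110 pc3: +8 =119
r23=10111 pc4: +16 =135
r24=11000 pc2: +4 =139
r25=11001 pc3: +8 =147
r26=11010 pc3: +8 =155
r27=11011 pc4: +16 =171
r28=11100 pc3: +8 =179
r29=11101 pc4: +16 =195
r30=11110 pc4: +16 =211
r31=11111 pc5: +32 =243
r32=100000 pc1: +2 =245
r33=100001 pc2: +4 =249
r34=100010 pc2: +4 =253
r35=100011 pc3: +8 =261
r36=100100 pc2: +4 =265
r37=100101 pc3: +8 =273
r38=100110 pc3: +8 =281
r39=100111 pc4: +16 =297
r40=101000 pc2: +4 =301
r41=101001 pc3: +8 =309
r42=101010 pc3: +8 =317
r43=101011 pc4: +16 =333
r44=101100 pc3: +8 =341
r45=101101 pc4: +16 =357
r46=101110 pc4: +16 =373
r47=101111 pc5: +32 =405
r48=110000 pc2: +4 =409
r49=110001 pc3: +8 =417
r50=110010 pc3: +8 =425
r51=110011 pc4: +16 =441
r52=110100 pc3: +8 =449
r53=110101 pc4: +16 =465
r54=110110 pc4: +16 =481
r55=110111 pc5: +32 =513
r56=111000 pc3: +8 =521
r57=111001 pc4: +16 =537
r58=111010 pc4: +16 =553
r59=111011 pc5: +32 =585
r60=111100 pc4: +16 =601
r61=111101 pc5: +32 =633
r62=111110 pc5: +32 =665
r63=111111 pc6: +64 =729
r64=1000000 pc1: +2 =731
r65=1000001 pc2: +4 =735
r66=1000010 pc2: +4 =739
r67=1000011 pc3: +8 =747
r68=1000100 pc2: +4 =751
r69=1000101 pc3: +8 =759
r70=1000110 pc3: +8 =767
r71=1000111 pc4: +16 =783
r72=1001000 pc2: +4 =787
r73=1001001 pc3: +8 =795
r74=1001010 pc3: +8 =803
r75=1001011 pc4: +16 =819
r76=1001100 pc3: +8 =827
r77=1001101 pc4: +16 =843
r78=1001110 pc4: +16 =859
r79=1001111 pc5: +32 =891
r80=1010000 pc2: +4 =895
r81=1010001 pc3: +8 =903
r82=1010010 pc3: +8 =911
r83=1010011 pc4: +16 =927
r84=1010100 pc3: +8 =935
r85=1010101 pc4: +16 =951
r86=1010110 pc4: +16 =967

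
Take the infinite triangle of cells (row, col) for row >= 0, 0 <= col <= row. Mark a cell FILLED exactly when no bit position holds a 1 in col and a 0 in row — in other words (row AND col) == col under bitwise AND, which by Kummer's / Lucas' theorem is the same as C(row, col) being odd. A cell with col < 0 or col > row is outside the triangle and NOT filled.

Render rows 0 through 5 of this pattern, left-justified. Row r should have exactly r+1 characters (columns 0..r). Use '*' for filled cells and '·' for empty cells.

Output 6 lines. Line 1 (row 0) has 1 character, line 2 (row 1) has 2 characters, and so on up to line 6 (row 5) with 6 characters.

r0=0: *
r1=1: **
r2=10: *·*
r3=11: ****
r4=100: *···*
r5=101: **··**

Answer: *
**
*·*
****
*···*
**··**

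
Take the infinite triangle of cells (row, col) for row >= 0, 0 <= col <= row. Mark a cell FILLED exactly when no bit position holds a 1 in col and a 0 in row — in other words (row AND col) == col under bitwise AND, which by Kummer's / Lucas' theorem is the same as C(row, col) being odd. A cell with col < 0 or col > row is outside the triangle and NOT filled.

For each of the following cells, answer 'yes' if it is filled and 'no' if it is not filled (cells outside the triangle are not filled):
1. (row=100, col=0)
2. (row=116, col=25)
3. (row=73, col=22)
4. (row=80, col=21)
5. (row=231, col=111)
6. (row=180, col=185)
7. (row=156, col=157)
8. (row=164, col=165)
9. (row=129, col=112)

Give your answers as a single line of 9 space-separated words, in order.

Answer: yes no no no no no no no no

Derivation:
(100,0): row=0b1100100, col=0b0, row AND col = 0b0 = 0; 0 == 0 -> filled
(116,25): row=0b1110100, col=0b11001, row AND col = 0b10000 = 16; 16 != 25 -> empty
(73,22): row=0b1001001, col=0b10110, row AND col = 0b0 = 0; 0 != 22 -> empty
(80,21): row=0b1010000, col=0b10101, row AND col = 0b10000 = 16; 16 != 21 -> empty
(231,111): row=0b11100111, col=0b1101111, row AND col = 0b1100111 = 103; 103 != 111 -> empty
(180,185): col outside [0, 180] -> not filled
(156,157): col outside [0, 156] -> not filled
(164,165): col outside [0, 164] -> not filled
(129,112): row=0b10000001, col=0b1110000, row AND col = 0b0 = 0; 0 != 112 -> empty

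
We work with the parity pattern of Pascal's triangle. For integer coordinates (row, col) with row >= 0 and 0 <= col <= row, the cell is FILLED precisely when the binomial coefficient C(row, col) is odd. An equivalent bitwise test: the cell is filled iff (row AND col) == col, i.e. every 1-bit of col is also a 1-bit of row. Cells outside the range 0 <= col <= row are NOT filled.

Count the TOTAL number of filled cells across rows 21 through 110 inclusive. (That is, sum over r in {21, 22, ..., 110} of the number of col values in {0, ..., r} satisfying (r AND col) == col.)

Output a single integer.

r21=10101 pc3: +8 =8
r22=10110 pc3: +8 =16
r23=10111 pc4: +16 =32
r24=11000 pc2: +4 =36
r25=11001 pc3: +8 =44
r26=11010 pc3: +8 =52
r27=11011 pc4: +16 =68
r28=11100 pc3: +8 =76
r29=11101 pc4: +16 =92
r30=11110 pc4: +16 =108
r31=11111 pc5: +32 =140
r32=100000 pc1: +2 =142
r33=100001 pc2: +4 =146
r34=100010 pc2: +4 =150
r35=100011 pc3: +8 =158
r36=100100 pc2: +4 =162
r37=100101 pc3: +8 =170
r38=100110 pc3: +8 =178
r39=100111 pc4: +16 =194
r40=101000 pc2: +4 =198
r41=101001 pc3: +8 =206
r42=101010 pc3: +8 =214
r43=101011 pc4: +16 =230
r44=101100 pc3: +8 =238
r45=101101 pc4: +16 =254
r46=101110 pc4: +16 =270
r47=101111 pc5: +32 =302
r48=110000 pc2: +4 =306
r49=110001 pc3: +8 =314
r50=110010 pc3: +8 =322
r51=110011 pc4: +16 =338
r52=110100 pc3: +8 =346
r53=110101 pc4: +16 =362
r54=110110 pc4: +16 =378
r55=110111 pc5: +32 =410
r56=111000 pc3: +8 =418
r57=111001 pc4: +16 =434
r58=111010 pc4: +16 =450
r59=111011 pc5: +32 =482
r60=111100 pc4: +16 =498
r61=111101 pc5: +32 =530
r62=111110 pc5: +32 =562
r63=111111 pc6: +64 =626
r64=1000000 pc1: +2 =628
r65=1000001 pc2: +4 =632
r66=1000010 pc2: +4 =636
r67=1000011 pc3: +8 =644
r68=1000100 pc2: +4 =648
r69=1000101 pc3: +8 =656
r70=1000110 pc3: +8 =664
r71=1000111 pc4: +16 =680
r72=1001000 pc2: +4 =684
r73=1001001 pc3: +8 =692
r74=1001010 pc3: +8 =700
r75=1001011 pc4: +16 =716
r76=1001100 pc3: +8 =724
r77=1001101 pc4: +16 =740
r78=1001110 pc4: +16 =756
r79=1001111 pc5: +32 =788
r80=1010000 pc2: +4 =792
r81=1010001 pc3: +8 =800
r82=1010010 pc3: +8 =808
r83=1010011 pc4: +16 =824
r84=1010100 pc3: +8 =832
r85=1010101 pc4: +16 =848
r86=1010110 pc4: +16 =864
r87=1010111 pc5: +32 =896
r88=1011000 pc3: +8 =904
r89=1011001 pc4: +16 =920
r90=1011010 pc4: +16 =936
r91=1011011 pc5: +32 =968
r92=1011100 pc4: +16 =984
r93=1011101 pc5: +32 =1016
r94=1011110 pc5: +32 =1048
r95=1011111 pc6: +64 =1112
r96=1100000 pc2: +4 =1116
r97=1100001 pc3: +8 =1124
r98=1100010 pc3: +8 =1132
r99=1100011 pc4: +16 =1148
r100=1100100 pc3: +8 =1156
r101=1100101 pc4: +16 =1172
r102=1100110 pc4: +16 =1188
r103=1100111 pc5: +32 =1220
r104=1101000 pc3: +8 =1228
r105=1101001 pc4: +16 =1244
r106=1101010 pc4: +16 =1260
r107=1101011 pc5: +32 =1292
r108=1101100 pc4: +16 =1308
r109=1101101 pc5: +32 =1340
r110=1101110 pc5: +32 =1372

Answer: 1372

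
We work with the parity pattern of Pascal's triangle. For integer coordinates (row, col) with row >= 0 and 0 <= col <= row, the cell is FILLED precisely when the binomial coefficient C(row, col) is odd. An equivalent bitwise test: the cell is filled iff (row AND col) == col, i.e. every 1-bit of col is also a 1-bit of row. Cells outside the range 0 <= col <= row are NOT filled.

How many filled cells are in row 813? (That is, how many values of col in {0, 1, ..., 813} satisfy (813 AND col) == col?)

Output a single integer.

Answer: 64

Derivation:
813 in binary = 1100101101
popcount(813) = number of 1-bits in 1100101101 = 6
A col c satisfies (813 AND c) == c iff every set bit of c is also set in 813; each of the 6 set bits of 813 can independently be on or off in c.
count = 2^6 = 64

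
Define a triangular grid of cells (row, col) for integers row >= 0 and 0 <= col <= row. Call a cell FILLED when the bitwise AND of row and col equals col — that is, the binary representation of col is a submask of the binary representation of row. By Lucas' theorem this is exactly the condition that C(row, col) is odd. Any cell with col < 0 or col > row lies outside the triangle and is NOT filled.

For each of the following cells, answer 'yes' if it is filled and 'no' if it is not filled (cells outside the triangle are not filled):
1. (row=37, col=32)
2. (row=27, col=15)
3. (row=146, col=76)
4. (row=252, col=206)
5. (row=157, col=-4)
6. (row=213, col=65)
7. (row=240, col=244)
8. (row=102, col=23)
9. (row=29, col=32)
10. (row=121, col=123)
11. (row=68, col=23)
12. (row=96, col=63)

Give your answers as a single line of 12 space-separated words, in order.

(37,32): row=0b100101, col=0b100000, row AND col = 0b100000 = 32; 32 == 32 -> filled
(27,15): row=0b11011, col=0b1111, row AND col = 0b1011 = 11; 11 != 15 -> empty
(146,76): row=0b10010010, col=0b1001100, row AND col = 0b0 = 0; 0 != 76 -> empty
(252,206): row=0b11111100, col=0b11001110, row AND col = 0b11001100 = 204; 204 != 206 -> empty
(157,-4): col outside [0, 157] -> not filled
(213,65): row=0b11010101, col=0b1000001, row AND col = 0b1000001 = 65; 65 == 65 -> filled
(240,244): col outside [0, 240] -> not filled
(102,23): row=0b1100110, col=0b10111, row AND col = 0b110 = 6; 6 != 23 -> empty
(29,32): col outside [0, 29] -> not filled
(121,123): col outside [0, 121] -> not filled
(68,23): row=0b1000100, col=0b10111, row AND col = 0b100 = 4; 4 != 23 -> empty
(96,63): row=0b1100000, col=0b111111, row AND col = 0b100000 = 32; 32 != 63 -> empty

Answer: yes no no no no yes no no no no no no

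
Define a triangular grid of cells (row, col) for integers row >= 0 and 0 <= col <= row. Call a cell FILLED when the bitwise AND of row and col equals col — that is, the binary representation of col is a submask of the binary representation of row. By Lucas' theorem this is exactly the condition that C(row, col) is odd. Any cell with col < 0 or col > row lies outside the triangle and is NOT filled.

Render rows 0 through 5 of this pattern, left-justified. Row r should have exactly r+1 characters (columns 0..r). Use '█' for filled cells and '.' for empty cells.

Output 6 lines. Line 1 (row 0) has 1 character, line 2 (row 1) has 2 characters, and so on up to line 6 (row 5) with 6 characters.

Answer: █
██
█.█
████
█...█
██..██

Derivation:
r0=0: █
r1=1: ██
r2=10: █.█
r3=11: ████
r4=100: █...█
r5=101: ██..██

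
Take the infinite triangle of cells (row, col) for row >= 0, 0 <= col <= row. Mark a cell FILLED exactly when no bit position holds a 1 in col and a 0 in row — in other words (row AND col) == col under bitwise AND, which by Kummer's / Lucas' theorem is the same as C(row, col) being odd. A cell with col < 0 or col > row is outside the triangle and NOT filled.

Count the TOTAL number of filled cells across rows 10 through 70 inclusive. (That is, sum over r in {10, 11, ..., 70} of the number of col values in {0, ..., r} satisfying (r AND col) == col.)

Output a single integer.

r10=1010 pc2: +4 =4
r11=1011 pc3: +8 =12
r12=1100 pc2: +4 =16
r13=1101 pc3: +8 =24
r14=1110 pc3: +8 =32
r15=1111 pc4: +16 =48
r16=10000 pc1: +2 =50
r17=10001 pc2: +4 =54
r18=10010 pc2: +4 =58
r19=10011 pc3: +8 =66
r20=10100 pc2: +4 =70
r21=10101 pc3: +8 =78
r22=10110 pc3: +8 =86
r23=10111 pc4: +16 =102
r24=11000 pc2: +4 =106
r25=11001 pc3: +8 =114
r26=11010 pc3: +8 =122
r27=11011 pc4: +16 =138
r28=11100 pc3: +8 =146
r29=11101 pc4: +16 =162
r30=11110 pc4: +16 =178
r31=11111 pc5: +32 =210
r32=100000 pc1: +2 =212
r33=100001 pc2: +4 =216
r34=100010 pc2: +4 =220
r35=100011 pc3: +8 =228
r36=100100 pc2: +4 =232
r37=100101 pc3: +8 =240
r38=100110 pc3: +8 =248
r39=100111 pc4: +16 =264
r40=101000 pc2: +4 =268
r41=101001 pc3: +8 =276
r42=101010 pc3: +8 =284
r43=101011 pc4: +16 =300
r44=101100 pc3: +8 =308
r45=101101 pc4: +16 =324
r46=101110 pc4: +16 =340
r47=101111 pc5: +32 =372
r48=110000 pc2: +4 =376
r49=110001 pc3: +8 =384
r50=110010 pc3: +8 =392
r51=110011 pc4: +16 =408
r52=110100 pc3: +8 =416
r53=110101 pc4: +16 =432
r54=110110 pc4: +16 =448
r55=110111 pc5: +32 =480
r56=111000 pc3: +8 =488
r57=111001 pc4: +16 =504
r58=111010 pc4: +16 =520
r59=111011 pc5: +32 =552
r60=111100 pc4: +16 =568
r61=111101 pc5: +32 =600
r62=111110 pc5: +32 =632
r63=111111 pc6: +64 =696
r64=1000000 pc1: +2 =698
r65=1000001 pc2: +4 =702
r66=1000010 pc2: +4 =706
r67=1000011 pc3: +8 =714
r68=1000100 pc2: +4 =718
r69=1000101 pc3: +8 =726
r70=1000110 pc3: +8 =734

Answer: 734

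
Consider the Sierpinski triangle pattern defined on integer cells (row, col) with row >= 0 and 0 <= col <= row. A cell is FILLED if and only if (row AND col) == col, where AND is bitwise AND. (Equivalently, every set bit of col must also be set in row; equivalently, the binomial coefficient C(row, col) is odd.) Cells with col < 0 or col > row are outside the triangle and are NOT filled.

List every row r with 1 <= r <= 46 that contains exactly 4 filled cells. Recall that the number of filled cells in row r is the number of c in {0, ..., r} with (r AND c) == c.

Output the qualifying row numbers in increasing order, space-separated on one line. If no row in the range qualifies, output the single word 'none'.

Row r has 2^popcount(r) filled cells, so we need popcount(r) = log2(4) = 2.
Scan r = 1..46 and keep those with exactly 2 one-bits:
r=1=1 popcount=1 -> skip
r=2=10 popcount=1 -> skip
r=3=11 popcount=2 -> KEEP
r=4=100 popcount=1 -> skip
r=5=101 popcount=2 -> KEEP
r=6=110 popcount=2 -> KEEP
r=7=111 popcount=3 -> skip
r=8=1000 popcount=1 -> skip
r=9=1001 popcount=2 -> KEEP
r=10=1010 popcount=2 -> KEEP
r=11=1011 popcount=3 -> skip
r=12=1100 popcount=2 -> KEEP
r=13=1101 popcount=3 -> skip
r=14=1110 popcount=3 -> skip
r=15=1111 popcount=4 -> skip
r=16=10000 popcount=1 -> skip
r=17=10001 popcount=2 -> KEEP
r=18=10010 popcount=2 -> KEEP
r=19=10011 popcount=3 -> skip
r=20=10100 popcount=2 -> KEEP
r=21=10101 popcount=3 -> skip
r=22=10110 popcount=3 -> skip
r=23=10111 popcount=4 -> skip
r=24=11000 popcount=2 -> KEEP
r=25=11001 popcount=3 -> skip
r=26=11010 popcount=3 -> skip
r=27=11011 popcount=4 -> skip
r=28=11100 popcount=3 -> skip
r=29=11101 popcount=4 -> skip
r=30=11110 popcount=4 -> skip
r=31=11111 popcount=5 -> skip
r=32=100000 popcount=1 -> skip
r=33=100001 popcount=2 -> KEEP
r=34=100010 popcount=2 -> KEEP
r=35=100011 popcount=3 -> skip
r=36=100100 popcount=2 -> KEEP
r=37=100101 popcount=3 -> skip
r=38=100110 popcount=3 -> skip
r=39=100111 popcount=4 -> skip
r=40=101000 popcount=2 -> KEEP
r=41=101001 popcount=3 -> skip
r=42=101010 popcount=3 -> skip
r=43=101011 popcount=4 -> skip
r=44=101100 popcount=3 -> skip
r=45=101101 popcount=4 -> skip
r=46=101110 popcount=4 -> skip
Kept rows: 3 5 6 9 10 12 17 18 20 24 33 34 36 40

Answer: 3 5 6 9 10 12 17 18 20 24 33 34 36 40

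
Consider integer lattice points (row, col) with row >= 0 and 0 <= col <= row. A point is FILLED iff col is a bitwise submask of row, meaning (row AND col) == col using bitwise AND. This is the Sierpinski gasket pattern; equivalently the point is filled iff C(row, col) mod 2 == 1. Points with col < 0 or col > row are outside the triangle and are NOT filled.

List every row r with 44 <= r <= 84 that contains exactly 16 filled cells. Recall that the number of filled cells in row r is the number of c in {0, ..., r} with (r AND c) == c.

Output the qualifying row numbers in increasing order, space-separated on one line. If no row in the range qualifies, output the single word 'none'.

Answer: 45 46 51 53 54 57 58 60 71 75 77 78 83

Derivation:
Row r has 2^popcount(r) filled cells, so we need popcount(r) = log2(16) = 4.
Scan r = 44..84 and keep those with exactly 4 one-bits:
r=44=101100 popcount=3 -> skip
r=45=101101 popcount=4 -> KEEP
r=46=101110 popcount=4 -> KEEP
r=47=101111 popcount=5 -> skip
r=48=110000 popcount=2 -> skip
r=49=110001 popcount=3 -> skip
r=50=110010 popcount=3 -> skip
r=51=110011 popcount=4 -> KEEP
r=52=110100 popcount=3 -> skip
r=53=110101 popcount=4 -> KEEP
r=54=110110 popcount=4 -> KEEP
r=55=110111 popcount=5 -> skip
r=56=111000 popcount=3 -> skip
r=57=111001 popcount=4 -> KEEP
r=58=111010 popcount=4 -> KEEP
r=59=111011 popcount=5 -> skip
r=60=111100 popcount=4 -> KEEP
r=61=111101 popcount=5 -> skip
r=62=111110 popcount=5 -> skip
r=63=111111 popcount=6 -> skip
r=64=1000000 popcount=1 -> skip
r=65=1000001 popcount=2 -> skip
r=66=1000010 popcount=2 -> skip
r=67=1000011 popcount=3 -> skip
r=68=1000100 popcount=2 -> skip
r=69=1000101 popcount=3 -> skip
r=70=1000110 popcount=3 -> skip
r=71=1000111 popcount=4 -> KEEP
r=72=1001000 popcount=2 -> skip
r=73=1001001 popcount=3 -> skip
r=74=1001010 popcount=3 -> skip
r=75=1001011 popcount=4 -> KEEP
r=76=1001100 popcount=3 -> skip
r=77=1001101 popcount=4 -> KEEP
r=78=1001110 popcount=4 -> KEEP
r=79=1001111 popcount=5 -> skip
r=80=1010000 popcount=2 -> skip
r=81=1010001 popcount=3 -> skip
r=82=1010010 popcount=3 -> skip
r=83=1010011 popcount=4 -> KEEP
r=84=1010100 popcount=3 -> skip
Kept rows: 45 46 51 53 54 57 58 60 71 75 77 78 83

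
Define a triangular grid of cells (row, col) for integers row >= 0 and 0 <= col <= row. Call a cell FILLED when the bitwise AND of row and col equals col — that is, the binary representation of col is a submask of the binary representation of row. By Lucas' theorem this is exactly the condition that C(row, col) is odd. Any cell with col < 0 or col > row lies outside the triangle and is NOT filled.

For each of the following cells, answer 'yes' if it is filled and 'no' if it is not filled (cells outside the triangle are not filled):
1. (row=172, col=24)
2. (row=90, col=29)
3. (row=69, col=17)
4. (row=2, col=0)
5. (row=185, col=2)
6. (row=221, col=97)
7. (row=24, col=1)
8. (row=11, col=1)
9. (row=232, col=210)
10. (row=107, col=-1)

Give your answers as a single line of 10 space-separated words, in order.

Answer: no no no yes no no no yes no no

Derivation:
(172,24): row=0b10101100, col=0b11000, row AND col = 0b1000 = 8; 8 != 24 -> empty
(90,29): row=0b1011010, col=0b11101, row AND col = 0b11000 = 24; 24 != 29 -> empty
(69,17): row=0b1000101, col=0b10001, row AND col = 0b1 = 1; 1 != 17 -> empty
(2,0): row=0b10, col=0b0, row AND col = 0b0 = 0; 0 == 0 -> filled
(185,2): row=0b10111001, col=0b10, row AND col = 0b0 = 0; 0 != 2 -> empty
(221,97): row=0b11011101, col=0b1100001, row AND col = 0b1000001 = 65; 65 != 97 -> empty
(24,1): row=0b11000, col=0b1, row AND col = 0b0 = 0; 0 != 1 -> empty
(11,1): row=0b1011, col=0b1, row AND col = 0b1 = 1; 1 == 1 -> filled
(232,210): row=0b11101000, col=0b11010010, row AND col = 0b11000000 = 192; 192 != 210 -> empty
(107,-1): col outside [0, 107] -> not filled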